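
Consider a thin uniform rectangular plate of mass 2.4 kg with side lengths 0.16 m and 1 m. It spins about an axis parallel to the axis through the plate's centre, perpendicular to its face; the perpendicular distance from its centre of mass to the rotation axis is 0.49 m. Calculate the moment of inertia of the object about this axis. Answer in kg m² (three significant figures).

0.781

I_cm = (1/12)M(a²+b²) = (1/12)(2.4)[(0.16)² + (1)²] = 0.20512 kg m²; centre at d = 0.49 m, so I = I_cm + Md² gives I = 0.20512 + (2.4)(0.49)² = 0.78136 kg m².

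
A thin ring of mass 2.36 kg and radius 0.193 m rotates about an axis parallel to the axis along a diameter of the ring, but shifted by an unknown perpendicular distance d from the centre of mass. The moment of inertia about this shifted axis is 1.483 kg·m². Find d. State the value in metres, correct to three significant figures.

About the centre-of-mass axis, I_cm = (1/2)MR² = (1/2)(2.36)(0.193)² = 0.043954 kg·m².
Parallel axis theorem: I = I_cm + Md², so Md² = 1.483 − 0.043954 = 1.439 kg·m².
d = √(1.439 / 2.36) = 0.78087 m.

0.781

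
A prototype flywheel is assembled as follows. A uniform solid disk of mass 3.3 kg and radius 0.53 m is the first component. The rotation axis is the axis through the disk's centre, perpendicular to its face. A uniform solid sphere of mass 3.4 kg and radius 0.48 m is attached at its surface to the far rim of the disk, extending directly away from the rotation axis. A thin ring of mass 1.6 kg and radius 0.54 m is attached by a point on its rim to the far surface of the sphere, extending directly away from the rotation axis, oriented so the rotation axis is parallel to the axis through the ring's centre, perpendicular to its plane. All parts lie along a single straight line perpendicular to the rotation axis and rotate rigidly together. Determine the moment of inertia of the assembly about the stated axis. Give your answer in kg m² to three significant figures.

Solid disk: I_cm = (1/2)MR² = (1/2)(3.3)(0.53)² = 0.46349 kg m²; axis through the centre, so I = 0.46349 kg m².
Solid sphere: I_cm = (2/5)MR² = (2/5)(3.4)(0.48)² = 0.31334 kg m²; centre at d = 0.53 + 0.48 = 1.01 m, so I = I_cm + Md² gives I = 0.31334 + (3.4)(1.01)² = 3.7817 kg m².
Thin ring: I_cm = MR² = (1.6)(0.54)² = 0.46656 kg m²; centre at d = 0.53 + 0.48 + 0.48 + 0.54 = 2.03 m, so I = I_cm + Md² gives I = 0.46656 + (1.6)(2.03)² = 7.06 kg m².
Total I = 0.46349 + 3.7817 + 7.06 = 11.305 kg m².

11.3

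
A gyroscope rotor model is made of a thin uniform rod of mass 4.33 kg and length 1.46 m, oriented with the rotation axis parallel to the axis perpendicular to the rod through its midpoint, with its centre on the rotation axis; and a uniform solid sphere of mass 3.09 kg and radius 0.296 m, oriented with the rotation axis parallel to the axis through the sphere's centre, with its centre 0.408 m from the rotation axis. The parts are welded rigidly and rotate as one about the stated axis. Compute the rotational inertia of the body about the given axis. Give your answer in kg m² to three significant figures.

Thin rod: I_cm = (1/12)ML² = (1/12)(4.33)(1.46)² = 0.76915 kg m²; axis through the centre, so I = 0.76915 kg m².
Solid sphere: I_cm = (2/5)MR² = (2/5)(3.09)(0.296)² = 0.10829 kg m²; centre at d = 0.408 m, so the parallel axis theorem gives I = 0.10829 + (3.09)(0.408)² = 0.62267 kg m².
Total I = 0.76915 + 0.62267 = 1.3918 kg m².

1.39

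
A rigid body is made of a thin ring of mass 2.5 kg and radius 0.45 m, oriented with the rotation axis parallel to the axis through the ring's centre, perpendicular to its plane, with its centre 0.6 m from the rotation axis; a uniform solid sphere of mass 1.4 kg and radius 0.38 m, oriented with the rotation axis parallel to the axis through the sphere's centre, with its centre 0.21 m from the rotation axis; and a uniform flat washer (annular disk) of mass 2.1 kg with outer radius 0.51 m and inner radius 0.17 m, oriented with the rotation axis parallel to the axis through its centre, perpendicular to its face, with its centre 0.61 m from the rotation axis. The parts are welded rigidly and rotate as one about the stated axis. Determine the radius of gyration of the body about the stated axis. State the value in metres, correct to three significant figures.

0.663

Thin ring: I_cm = MR² = (2.5)(0.45)² = 0.50625 kg m²; centre at d = 0.6 m, so the parallel axis theorem gives I = 0.50625 + (2.5)(0.6)² = 1.4062 kg m².
Solid sphere: I_cm = (2/5)MR² = (2/5)(1.4)(0.38)² = 0.080864 kg m²; centre at d = 0.21 m, so the parallel axis theorem gives I = 0.080864 + (1.4)(0.21)² = 0.1426 kg m².
Annular disk: I_cm = (1/2)M(R²+r²) = (1/2)(2.1)[(0.51)² + (0.17)²] = 0.30345 kg m²; centre at d = 0.61 m, so the parallel axis theorem gives I = 0.30345 + (2.1)(0.61)² = 1.0849 kg m².
Total I = 2.6337 kg m²; total mass M = 6 kg.
k = √(I/M) = √(2.6337/6) = 0.66253 m.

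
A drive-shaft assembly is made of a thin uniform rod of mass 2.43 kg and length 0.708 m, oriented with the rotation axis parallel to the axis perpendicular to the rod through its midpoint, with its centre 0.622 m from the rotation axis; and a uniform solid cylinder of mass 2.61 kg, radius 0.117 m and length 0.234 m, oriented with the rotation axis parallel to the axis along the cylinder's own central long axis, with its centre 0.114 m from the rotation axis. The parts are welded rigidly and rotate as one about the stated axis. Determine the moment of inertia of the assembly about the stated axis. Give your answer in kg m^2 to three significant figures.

Thin rod: I_cm = (1/12)ML² = (1/12)(2.43)(0.708)² = 0.10151 kg m^2; centre at d = 0.622 m, so the parallel axis theorem gives I = 0.10151 + (2.43)(0.622)² = 1.0416 kg m^2.
Solid cylinder: I_cm = (1/2)MR² = (1/2)(2.61)(0.117)² = 0.017864 kg m^2; centre at d = 0.114 m, so the parallel axis theorem gives I = 0.017864 + (2.61)(0.114)² = 0.051784 kg m^2.
Total I = 1.0416 + 0.051784 = 1.0934 kg m^2.

1.09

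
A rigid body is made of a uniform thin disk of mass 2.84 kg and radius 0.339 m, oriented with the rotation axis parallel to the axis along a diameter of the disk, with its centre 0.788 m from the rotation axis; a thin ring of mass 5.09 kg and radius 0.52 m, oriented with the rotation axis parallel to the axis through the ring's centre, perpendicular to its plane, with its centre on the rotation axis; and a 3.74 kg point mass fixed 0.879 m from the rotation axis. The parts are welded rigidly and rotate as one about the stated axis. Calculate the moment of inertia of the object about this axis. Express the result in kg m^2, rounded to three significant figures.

6.11

Thin disk: I_cm = (1/4)MR² = (1/4)(2.84)(0.339)² = 0.081594 kg m^2; centre at d = 0.788 m, so I = I_cm + Md² gives I = 0.081594 + (2.84)(0.788)² = 1.8451 kg m^2.
Thin ring: I_cm = MR² = (5.09)(0.52)² = 1.3763 kg m^2; axis through the centre, so I = 1.3763 kg m^2.
Point mass: I_cm = 0; centre at d = 0.879 m, so I = I_cm + Md² gives I = 0 + (3.74)(0.879)² = 2.8897 kg m^2.
Total I = 1.8451 + 1.3763 + 2.8897 = 6.1111 kg m^2.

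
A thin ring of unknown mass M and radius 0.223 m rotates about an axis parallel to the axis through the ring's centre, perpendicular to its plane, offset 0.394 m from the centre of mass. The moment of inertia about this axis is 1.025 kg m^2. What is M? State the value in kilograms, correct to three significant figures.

I = I_cm + Md² = MR² + Md² = M·[1·(0.223)² + (0.394)²] = M·0.20497.
So M = 1.025 / 0.20497 = 5.0009 kg.

5.00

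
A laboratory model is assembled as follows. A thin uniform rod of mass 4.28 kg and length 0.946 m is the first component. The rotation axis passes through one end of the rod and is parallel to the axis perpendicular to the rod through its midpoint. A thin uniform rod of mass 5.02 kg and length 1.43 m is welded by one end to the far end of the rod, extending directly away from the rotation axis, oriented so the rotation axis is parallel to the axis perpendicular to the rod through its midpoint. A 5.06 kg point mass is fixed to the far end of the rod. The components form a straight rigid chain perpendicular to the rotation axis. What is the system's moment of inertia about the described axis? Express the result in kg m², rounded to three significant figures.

44.5

Thin rod: I_cm = (1/12)ML² = (1/12)(4.28)(0.946)² = 0.31919 kg m²; centre at d = 0.473 m, so I = I_cm + Md² gives I = 0.31919 + (4.28)(0.473)² = 1.2767 kg m².
Thin rod: I_cm = (1/12)ML² = (1/12)(5.02)(1.43)² = 0.85545 kg m²; centre at d = 0.473 + 0.473 + 0.715 = 1.661 m, so I = I_cm + Md² gives I = 0.85545 + (5.02)(1.661)² = 14.705 kg m².
Point mass: I_cm = 0; centre at d = 0.473 + 0.473 + 0.715 + 0.715 = 2.376 m, so I = I_cm + Md² gives I = 0 + (5.06)(2.376)² = 28.566 kg m².
Total I = 1.2767 + 14.705 + 28.566 = 44.548 kg m².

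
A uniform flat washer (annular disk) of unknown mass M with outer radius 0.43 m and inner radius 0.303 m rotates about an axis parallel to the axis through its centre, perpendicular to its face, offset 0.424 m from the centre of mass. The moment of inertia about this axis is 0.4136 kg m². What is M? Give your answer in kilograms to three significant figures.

I = I_cm + Md² = (1/2)M(R²+r²) + Md² = M·[0.5·[(0.43)² + (0.303)²] + (0.424)²] = M·0.31813.
So M = 0.4136 / 0.31813 = 1.3001 kg.

1.30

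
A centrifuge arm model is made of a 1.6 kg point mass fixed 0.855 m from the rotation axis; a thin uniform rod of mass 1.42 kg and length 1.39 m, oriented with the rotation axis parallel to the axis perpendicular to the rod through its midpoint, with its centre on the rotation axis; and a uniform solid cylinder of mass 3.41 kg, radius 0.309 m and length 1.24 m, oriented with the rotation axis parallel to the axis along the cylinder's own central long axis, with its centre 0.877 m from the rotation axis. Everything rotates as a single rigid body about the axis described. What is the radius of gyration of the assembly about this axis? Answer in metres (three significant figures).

0.807

Point mass: I_cm = 0; centre at d = 0.855 m, so I = I_cm + Md² gives I = 0 + (1.6)(0.855)² = 1.1696 kg m^2.
Thin rod: I_cm = (1/12)ML² = (1/12)(1.42)(1.39)² = 0.22863 kg m^2; axis through the centre, so I = 0.22863 kg m^2.
Solid cylinder: I_cm = (1/2)MR² = (1/2)(3.41)(0.309)² = 0.1628 kg m^2; centre at d = 0.877 m, so I = I_cm + Md² gives I = 0.1628 + (3.41)(0.877)² = 2.7855 kg m^2.
Total I = 4.1838 kg m^2; total mass M = 6.43 kg.
k = √(I/M) = √(4.1838/6.43) = 0.80664 m.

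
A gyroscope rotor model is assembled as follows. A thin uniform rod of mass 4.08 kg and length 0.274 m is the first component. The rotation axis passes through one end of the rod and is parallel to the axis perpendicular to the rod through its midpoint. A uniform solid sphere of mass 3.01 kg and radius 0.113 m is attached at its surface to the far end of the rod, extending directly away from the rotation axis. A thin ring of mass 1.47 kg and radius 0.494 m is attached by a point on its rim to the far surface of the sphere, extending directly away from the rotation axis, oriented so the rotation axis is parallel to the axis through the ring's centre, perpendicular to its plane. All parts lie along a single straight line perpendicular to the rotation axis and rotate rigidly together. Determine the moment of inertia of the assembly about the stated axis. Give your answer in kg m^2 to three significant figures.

Thin rod: I_cm = (1/12)ML² = (1/12)(4.08)(0.274)² = 0.025526 kg m^2; centre at d = 0.137 m, so the parallel axis theorem gives I = 0.025526 + (4.08)(0.137)² = 0.1021 kg m^2.
Solid sphere: I_cm = (2/5)MR² = (2/5)(3.01)(0.113)² = 0.015374 kg m^2; centre at d = 0.137 + 0.137 + 0.113 = 0.387 m, so the parallel axis theorem gives I = 0.015374 + (3.01)(0.387)² = 0.46618 kg m^2.
Thin ring: I_cm = MR² = (1.47)(0.494)² = 0.35873 kg m^2; centre at d = 0.137 + 0.137 + 0.113 + 0.113 + 0.494 = 0.994 m, so the parallel axis theorem gives I = 0.35873 + (1.47)(0.994)² = 1.8111 kg m^2.
Total I = 0.1021 + 0.46618 + 1.8111 = 2.3794 kg m^2.

2.38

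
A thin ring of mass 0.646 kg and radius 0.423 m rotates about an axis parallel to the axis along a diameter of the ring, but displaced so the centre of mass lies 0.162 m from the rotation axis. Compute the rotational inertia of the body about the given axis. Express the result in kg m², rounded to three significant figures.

0.0747

I_cm = (1/2)MR² = (1/2)(0.646)(0.423)² = 0.057794 kg m²; centre at d = 0.162 m, so I = I_cm + Md² gives I = 0.057794 + (0.646)(0.162)² = 0.074748 kg m².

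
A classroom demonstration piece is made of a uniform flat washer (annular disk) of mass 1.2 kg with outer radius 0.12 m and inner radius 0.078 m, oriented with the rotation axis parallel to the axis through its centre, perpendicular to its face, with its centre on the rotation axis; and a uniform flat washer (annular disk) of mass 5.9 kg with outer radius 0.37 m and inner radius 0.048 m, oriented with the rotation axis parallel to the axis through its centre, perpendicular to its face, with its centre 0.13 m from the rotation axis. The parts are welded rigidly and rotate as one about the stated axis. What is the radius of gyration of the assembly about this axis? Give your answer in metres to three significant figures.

0.271

Annular disk: I_cm = (1/2)M(R²+r²) = (1/2)(1.2)[(0.12)² + (0.078)²] = 0.01229 kg m^2; axis through the centre, so I = 0.01229 kg m^2.
Annular disk: I_cm = (1/2)M(R²+r²) = (1/2)(5.9)[(0.37)² + (0.048)²] = 0.41065 kg m^2; centre at d = 0.13 m, so I = I_cm + Md² gives I = 0.41065 + (5.9)(0.13)² = 0.51036 kg m^2.
Total I = 0.52265 kg m^2; total mass M = 7.1 kg.
k = √(I/M) = √(0.52265/7.1) = 0.27132 m.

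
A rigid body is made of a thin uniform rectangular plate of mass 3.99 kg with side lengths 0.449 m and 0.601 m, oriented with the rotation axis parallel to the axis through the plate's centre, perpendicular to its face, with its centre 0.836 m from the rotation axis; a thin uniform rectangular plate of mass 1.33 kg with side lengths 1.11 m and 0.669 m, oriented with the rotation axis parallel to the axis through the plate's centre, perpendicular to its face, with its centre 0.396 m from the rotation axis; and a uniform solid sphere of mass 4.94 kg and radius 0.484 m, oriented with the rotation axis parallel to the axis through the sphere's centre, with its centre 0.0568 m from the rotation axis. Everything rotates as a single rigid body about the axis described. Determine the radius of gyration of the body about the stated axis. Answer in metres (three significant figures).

Rectangular plate: I_cm = (1/12)M(a²+b²) = (1/12)(3.99)[(0.449)² + (0.601)²] = 0.18713 kg·m²; centre at d = 0.836 m, so the parallel axis theorem gives I = 0.18713 + (3.99)(0.836)² = 2.9757 kg·m².
Rectangular plate: I_cm = (1/12)M(a²+b²) = (1/12)(1.33)[(1.11)² + (0.669)²] = 0.18616 kg·m²; centre at d = 0.396 m, so the parallel axis theorem gives I = 0.18616 + (1.33)(0.396)² = 0.39473 kg·m².
Solid sphere: I_cm = (2/5)MR² = (2/5)(4.94)(0.484)² = 0.46289 kg·m²; centre at d = 0.0568 m, so the parallel axis theorem gives I = 0.46289 + (4.94)(0.0568)² = 0.47883 kg·m².
Total I = 3.8493 kg·m²; total mass M = 10.26 kg.
k = √(I/M) = √(3.8493/10.26) = 0.61251 m.

0.613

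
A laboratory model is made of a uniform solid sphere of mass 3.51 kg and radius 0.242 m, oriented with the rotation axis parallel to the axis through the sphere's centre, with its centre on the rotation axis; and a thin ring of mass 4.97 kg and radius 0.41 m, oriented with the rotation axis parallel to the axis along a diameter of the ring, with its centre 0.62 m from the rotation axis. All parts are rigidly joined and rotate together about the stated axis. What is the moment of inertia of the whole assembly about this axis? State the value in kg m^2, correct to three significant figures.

2.41

Solid sphere: I_cm = (2/5)MR² = (2/5)(3.51)(0.242)² = 0.082224 kg m^2; axis through the centre, so I = 0.082224 kg m^2.
Thin ring: I_cm = (1/2)MR² = (1/2)(4.97)(0.41)² = 0.41773 kg m^2; centre at d = 0.62 m, so the parallel axis theorem gives I = 0.41773 + (4.97)(0.62)² = 2.3282 kg m^2.
Total I = 0.082224 + 2.3282 = 2.4104 kg m^2.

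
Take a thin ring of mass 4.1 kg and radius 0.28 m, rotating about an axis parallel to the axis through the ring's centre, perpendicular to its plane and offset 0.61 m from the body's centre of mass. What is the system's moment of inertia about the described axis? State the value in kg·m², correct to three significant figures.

1.85

I_cm = MR² = (4.1)(0.28)² = 0.32144 kg·m²; centre at d = 0.61 m, so the parallel axis theorem gives I = 0.32144 + (4.1)(0.61)² = 1.847 kg·m².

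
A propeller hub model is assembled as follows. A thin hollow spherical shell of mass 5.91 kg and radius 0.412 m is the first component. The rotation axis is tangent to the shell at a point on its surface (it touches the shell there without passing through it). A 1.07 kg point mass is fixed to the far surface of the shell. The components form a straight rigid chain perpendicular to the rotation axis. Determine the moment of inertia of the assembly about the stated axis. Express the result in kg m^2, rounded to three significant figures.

Spherical shell: I_cm = (2/3)MR² = (2/3)(5.91)(0.412)² = 0.66879 kg m^2; centre at d = 0.412 m, so I = I_cm + Md² gives I = 0.66879 + (5.91)(0.412)² = 1.672 kg m^2.
Point mass: I_cm = 0; centre at d = 0.412 + 0.412 = 0.824 m, so I = I_cm + Md² gives I = 0 + (1.07)(0.824)² = 0.7265 kg m^2.
Total I = 1.672 + 0.7265 = 2.3985 kg m^2.

2.40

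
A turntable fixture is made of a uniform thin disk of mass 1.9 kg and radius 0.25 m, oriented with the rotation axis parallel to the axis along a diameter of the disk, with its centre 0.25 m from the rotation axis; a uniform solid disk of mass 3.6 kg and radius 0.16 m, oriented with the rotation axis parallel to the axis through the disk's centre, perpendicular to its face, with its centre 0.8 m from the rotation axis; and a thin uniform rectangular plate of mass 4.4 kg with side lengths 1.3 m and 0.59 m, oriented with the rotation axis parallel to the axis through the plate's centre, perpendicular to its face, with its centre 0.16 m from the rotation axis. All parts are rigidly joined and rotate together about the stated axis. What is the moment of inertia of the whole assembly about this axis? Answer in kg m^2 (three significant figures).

3.36

Thin disk: I_cm = (1/4)MR² = (1/4)(1.9)(0.25)² = 0.029687 kg m^2; centre at d = 0.25 m, so the parallel axis theorem gives I = 0.029687 + (1.9)(0.25)² = 0.14844 kg m^2.
Solid disk: I_cm = (1/2)MR² = (1/2)(3.6)(0.16)² = 0.04608 kg m^2; centre at d = 0.8 m, so the parallel axis theorem gives I = 0.04608 + (3.6)(0.8)² = 2.3501 kg m^2.
Rectangular plate: I_cm = (1/12)M(a²+b²) = (1/12)(4.4)[(1.3)² + (0.59)²] = 0.7473 kg m^2; centre at d = 0.16 m, so the parallel axis theorem gives I = 0.7473 + (4.4)(0.16)² = 0.85994 kg m^2.
Total I = 0.14844 + 2.3501 + 0.85994 = 3.3585 kg m^2.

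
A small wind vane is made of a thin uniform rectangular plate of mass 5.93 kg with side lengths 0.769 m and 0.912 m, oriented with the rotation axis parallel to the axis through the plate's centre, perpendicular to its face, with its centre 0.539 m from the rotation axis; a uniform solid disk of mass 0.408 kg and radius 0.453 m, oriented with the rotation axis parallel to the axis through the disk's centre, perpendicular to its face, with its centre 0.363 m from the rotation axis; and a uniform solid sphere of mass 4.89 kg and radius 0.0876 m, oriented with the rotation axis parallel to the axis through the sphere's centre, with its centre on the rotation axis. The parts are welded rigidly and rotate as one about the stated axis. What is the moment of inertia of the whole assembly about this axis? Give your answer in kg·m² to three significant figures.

Rectangular plate: I_cm = (1/12)M(a²+b²) = (1/12)(5.93)[(0.769)² + (0.912)²] = 0.70325 kg·m²; centre at d = 0.539 m, so the parallel axis theorem gives I = 0.70325 + (5.93)(0.539)² = 2.426 kg·m².
Solid disk: I_cm = (1/2)MR² = (1/2)(0.408)(0.453)² = 0.041863 kg·m²; centre at d = 0.363 m, so the parallel axis theorem gives I = 0.041863 + (0.408)(0.363)² = 0.095624 kg·m².
Solid sphere: I_cm = (2/5)MR² = (2/5)(4.89)(0.0876)² = 0.01501 kg·m²; axis through the centre, so I = 0.01501 kg·m².
Total I = 2.426 + 0.095624 + 0.01501 = 2.5367 kg·m².

2.54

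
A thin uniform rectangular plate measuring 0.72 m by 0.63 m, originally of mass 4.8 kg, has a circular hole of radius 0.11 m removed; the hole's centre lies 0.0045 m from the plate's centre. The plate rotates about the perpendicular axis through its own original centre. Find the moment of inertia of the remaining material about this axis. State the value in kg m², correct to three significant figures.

Unpierced body about its centre: I₀ = (1/12)M(a²+b²) = (1/12)(4.8)[(0.72)² + (0.63)²] = 0.36612 kg m².
The removed disk has mass m = M·πr²/(ab) = (4.8)·π(0.11)²/(0.72·0.63) = 0.40226 kg (same uniform areal density).
Its moment of inertia about the rotation axis (parallel-axis theorem): I_hole = (1/2)mr² + md² = (1/2)(0.40226)(0.11)² + (0.40226)(0.0045)² = 0.0024418 kg m².
Treating the hole as negative mass, I = I₀ − I_hole = 0.36612 − 0.0024418 = 0.36368 kg m².

0.364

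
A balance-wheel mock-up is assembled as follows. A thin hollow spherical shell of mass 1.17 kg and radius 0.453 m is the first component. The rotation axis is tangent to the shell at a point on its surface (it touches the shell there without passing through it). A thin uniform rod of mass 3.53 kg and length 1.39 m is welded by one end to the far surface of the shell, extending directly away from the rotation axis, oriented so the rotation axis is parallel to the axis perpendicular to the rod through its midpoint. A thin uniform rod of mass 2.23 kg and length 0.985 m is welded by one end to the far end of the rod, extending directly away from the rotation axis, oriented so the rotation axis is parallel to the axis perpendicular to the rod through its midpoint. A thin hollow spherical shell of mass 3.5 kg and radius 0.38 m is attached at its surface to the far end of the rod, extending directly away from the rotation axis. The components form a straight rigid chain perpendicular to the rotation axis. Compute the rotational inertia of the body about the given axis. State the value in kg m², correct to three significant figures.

Spherical shell: I_cm = (2/3)MR² = (2/3)(1.17)(0.453)² = 0.16006 kg m²; centre at d = 0.453 m, so I = I_cm + Md² gives I = 0.16006 + (1.17)(0.453)² = 0.40016 kg m².
Thin rod: I_cm = (1/12)ML² = (1/12)(3.53)(1.39)² = 0.56836 kg m²; centre at d = 0.453 + 0.453 + 0.695 = 1.601 m, so I = I_cm + Md² gives I = 0.56836 + (3.53)(1.601)² = 9.6165 kg m².
Thin rod: I_cm = (1/12)ML² = (1/12)(2.23)(0.985)² = 0.1803 kg m²; centre at d = 0.453 + 0.453 + 0.695 + 0.695 + 0.4925 = 2.7885 m, so I = I_cm + Md² gives I = 0.1803 + (2.23)(2.7885)² = 17.52 kg m².
Spherical shell: I_cm = (2/3)MR² = (2/3)(3.5)(0.38)² = 0.33693 kg m²; centre at d = 0.453 + 0.453 + 0.695 + 0.695 + 0.4925 + 0.4925 + 0.38 = 3.661 m, so I = I_cm + Md² gives I = 0.33693 + (3.5)(3.661)² = 47.247 kg m².
Total I = 0.40016 + 9.6165 + 17.52 + 47.247 = 74.784 kg m².

74.8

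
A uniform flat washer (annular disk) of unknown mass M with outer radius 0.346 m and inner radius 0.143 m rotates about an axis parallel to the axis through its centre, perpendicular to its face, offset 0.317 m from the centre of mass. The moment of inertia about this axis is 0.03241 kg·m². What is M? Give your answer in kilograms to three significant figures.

I = I_cm + Md² = (1/2)M(R²+r²) + Md² = M·[0.5·[(0.346)² + (0.143)²] + (0.317)²] = M·0.17057.
So M = 0.03241 / 0.17057 = 0.19001 kg.

0.190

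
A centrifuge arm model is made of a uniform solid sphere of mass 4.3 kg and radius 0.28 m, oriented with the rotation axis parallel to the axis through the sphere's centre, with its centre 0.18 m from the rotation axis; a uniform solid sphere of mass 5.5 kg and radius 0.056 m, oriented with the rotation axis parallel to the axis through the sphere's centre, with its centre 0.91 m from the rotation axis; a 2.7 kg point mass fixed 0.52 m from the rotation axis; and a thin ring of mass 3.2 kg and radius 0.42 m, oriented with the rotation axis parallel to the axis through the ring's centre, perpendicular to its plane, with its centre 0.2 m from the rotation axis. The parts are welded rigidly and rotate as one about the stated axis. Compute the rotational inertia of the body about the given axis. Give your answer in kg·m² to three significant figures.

Solid sphere: I_cm = (2/5)MR² = (2/5)(4.3)(0.28)² = 0.13485 kg·m²; centre at d = 0.18 m, so the parallel axis theorem gives I = 0.13485 + (4.3)(0.18)² = 0.27417 kg·m².
Solid sphere: I_cm = (2/5)MR² = (2/5)(5.5)(0.056)² = 0.0068992 kg·m²; centre at d = 0.91 m, so the parallel axis theorem gives I = 0.0068992 + (5.5)(0.91)² = 4.5614 kg·m².
Point mass: I_cm = 0; centre at d = 0.52 m, so the parallel axis theorem gives I = 0 + (2.7)(0.52)² = 0.73008 kg·m².
Thin ring: I_cm = MR² = (3.2)(0.42)² = 0.56448 kg·m²; centre at d = 0.2 m, so the parallel axis theorem gives I = 0.56448 + (3.2)(0.2)² = 0.69248 kg·m².
Total I = 0.27417 + 4.5614 + 0.73008 + 0.69248 = 6.2582 kg·m².

6.26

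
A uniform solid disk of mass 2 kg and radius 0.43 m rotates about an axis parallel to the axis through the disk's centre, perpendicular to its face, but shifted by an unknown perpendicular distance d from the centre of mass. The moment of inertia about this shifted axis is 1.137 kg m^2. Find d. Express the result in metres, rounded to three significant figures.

About the centre-of-mass axis, I_cm = (1/2)MR² = (1/2)(2)(0.43)² = 0.1849 kg m^2.
Parallel axis theorem: I = I_cm + Md², so Md² = 1.137 − 0.1849 = 0.9521 kg m^2.
d = √(0.9521 / 2) = 0.68996 m.

0.690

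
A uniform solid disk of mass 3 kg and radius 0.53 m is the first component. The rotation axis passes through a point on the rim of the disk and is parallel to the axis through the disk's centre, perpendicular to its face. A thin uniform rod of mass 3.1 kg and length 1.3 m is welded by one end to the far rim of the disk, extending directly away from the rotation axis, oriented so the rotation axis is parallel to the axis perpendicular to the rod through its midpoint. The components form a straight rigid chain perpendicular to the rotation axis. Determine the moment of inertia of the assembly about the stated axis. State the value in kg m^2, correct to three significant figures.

10.8

Solid disk: I_cm = (1/2)MR² = (1/2)(3)(0.53)² = 0.42135 kg m^2; centre at d = 0.53 m, so I = I_cm + Md² gives I = 0.42135 + (3)(0.53)² = 1.2641 kg m^2.
Thin rod: I_cm = (1/12)ML² = (1/12)(3.1)(1.3)² = 0.43658 kg m^2; centre at d = 0.53 + 0.53 + 0.65 = 1.71 m, so I = I_cm + Md² gives I = 0.43658 + (3.1)(1.71)² = 9.5013 kg m^2.
Total I = 1.2641 + 9.5013 = 10.765 kg m^2.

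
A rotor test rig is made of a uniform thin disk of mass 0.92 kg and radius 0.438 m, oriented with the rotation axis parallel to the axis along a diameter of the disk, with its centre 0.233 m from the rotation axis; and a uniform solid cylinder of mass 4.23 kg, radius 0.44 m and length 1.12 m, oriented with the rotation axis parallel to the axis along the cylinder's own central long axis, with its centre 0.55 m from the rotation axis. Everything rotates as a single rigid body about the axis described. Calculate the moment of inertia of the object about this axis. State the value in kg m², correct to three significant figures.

Thin disk: I_cm = (1/4)MR² = (1/4)(0.92)(0.438)² = 0.044124 kg m²; centre at d = 0.233 m, so the parallel axis theorem gives I = 0.044124 + (0.92)(0.233)² = 0.09407 kg m².
Solid cylinder: I_cm = (1/2)MR² = (1/2)(4.23)(0.44)² = 0.40946 kg m²; centre at d = 0.55 m, so the parallel axis theorem gives I = 0.40946 + (4.23)(0.55)² = 1.689 kg m².
Total I = 0.09407 + 1.689 = 1.7831 kg m².

1.78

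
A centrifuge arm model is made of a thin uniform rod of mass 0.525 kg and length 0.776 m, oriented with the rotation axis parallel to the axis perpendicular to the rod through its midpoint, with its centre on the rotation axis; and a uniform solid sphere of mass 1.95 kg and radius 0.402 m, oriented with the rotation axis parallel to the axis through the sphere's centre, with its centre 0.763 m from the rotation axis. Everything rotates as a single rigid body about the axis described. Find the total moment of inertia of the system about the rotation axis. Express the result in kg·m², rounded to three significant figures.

Thin rod: I_cm = (1/12)ML² = (1/12)(0.525)(0.776)² = 0.026345 kg·m²; axis through the centre, so I = 0.026345 kg·m².
Solid sphere: I_cm = (2/5)MR² = (2/5)(1.95)(0.402)² = 0.12605 kg·m²; centre at d = 0.763 m, so the parallel axis theorem gives I = 0.12605 + (1.95)(0.763)² = 1.2613 kg·m².
Total I = 0.026345 + 1.2613 = 1.2876 kg·m².

1.29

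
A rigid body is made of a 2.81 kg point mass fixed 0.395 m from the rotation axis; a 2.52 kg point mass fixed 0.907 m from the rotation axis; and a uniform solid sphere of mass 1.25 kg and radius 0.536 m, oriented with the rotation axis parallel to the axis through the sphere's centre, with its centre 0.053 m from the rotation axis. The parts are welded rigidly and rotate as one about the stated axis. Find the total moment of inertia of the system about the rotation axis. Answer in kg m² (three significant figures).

2.66

Point mass: I_cm = 0; centre at d = 0.395 m, so I = I_cm + Md² gives I = 0 + (2.81)(0.395)² = 0.43843 kg m².
Point mass: I_cm = 0; centre at d = 0.907 m, so I = I_cm + Md² gives I = 0 + (2.52)(0.907)² = 2.0731 kg m².
Solid sphere: I_cm = (2/5)MR² = (2/5)(1.25)(0.536)² = 0.14365 kg m²; centre at d = 0.053 m, so I = I_cm + Md² gives I = 0.14365 + (1.25)(0.053)² = 0.14716 kg m².
Total I = 0.43843 + 2.0731 + 0.14716 = 2.6587 kg m².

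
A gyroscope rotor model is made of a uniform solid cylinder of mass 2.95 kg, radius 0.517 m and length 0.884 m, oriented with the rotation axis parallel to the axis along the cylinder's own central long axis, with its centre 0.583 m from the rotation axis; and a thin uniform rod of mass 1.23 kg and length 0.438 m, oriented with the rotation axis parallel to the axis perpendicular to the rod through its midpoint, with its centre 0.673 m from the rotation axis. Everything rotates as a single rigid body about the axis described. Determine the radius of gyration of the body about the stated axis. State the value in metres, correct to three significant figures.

0.687

Solid cylinder: I_cm = (1/2)MR² = (1/2)(2.95)(0.517)² = 0.39425 kg m²; centre at d = 0.583 m, so the parallel axis theorem gives I = 0.39425 + (2.95)(0.583)² = 1.3969 kg m².
Thin rod: I_cm = (1/12)ML² = (1/12)(1.23)(0.438)² = 0.019664 kg m²; centre at d = 0.673 m, so the parallel axis theorem gives I = 0.019664 + (1.23)(0.673)² = 0.57677 kg m².
Total I = 1.9737 kg m²; total mass M = 4.18 kg.
k = √(I/M) = √(1.9737/4.18) = 0.68715 m.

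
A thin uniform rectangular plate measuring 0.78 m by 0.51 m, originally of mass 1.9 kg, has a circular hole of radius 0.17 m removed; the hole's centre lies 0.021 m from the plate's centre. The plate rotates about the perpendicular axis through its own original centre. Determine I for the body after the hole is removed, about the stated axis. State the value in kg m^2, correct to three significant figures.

0.131

Unpierced body about its centre: I₀ = (1/12)M(a²+b²) = (1/12)(1.9)[(0.78)² + (0.51)²] = 0.13751 kg m^2.
The removed disk has mass m = M·πr²/(ab) = (1.9)·π(0.17)²/(0.78·0.51) = 0.43365 kg (same uniform areal density).
Its moment of inertia about the rotation axis (parallel-axis theorem): I_hole = (1/2)mr² + md² = (1/2)(0.43365)(0.17)² + (0.43365)(0.021)² = 0.0064574 kg m^2.
Treating the hole as negative mass, I = I₀ − I_hole = 0.13751 − 0.0064574 = 0.13106 kg m^2.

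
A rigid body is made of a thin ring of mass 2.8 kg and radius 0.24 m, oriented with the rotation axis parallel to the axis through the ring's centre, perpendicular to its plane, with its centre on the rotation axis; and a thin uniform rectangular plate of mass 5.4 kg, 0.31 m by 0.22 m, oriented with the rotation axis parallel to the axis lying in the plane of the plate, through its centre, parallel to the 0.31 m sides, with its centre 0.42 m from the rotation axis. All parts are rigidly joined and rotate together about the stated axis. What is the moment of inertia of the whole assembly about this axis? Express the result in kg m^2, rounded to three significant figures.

Thin ring: I_cm = MR² = (2.8)(0.24)² = 0.16128 kg m^2; axis through the centre, so I = 0.16128 kg m^2.
Rectangular plate: I_cm = (1/12)Mb² = (1/12)(5.4)(0.22)² = 0.02178 kg m^2; centre at d = 0.42 m, so the parallel axis theorem gives I = 0.02178 + (5.4)(0.42)² = 0.97434 kg m^2.
Total I = 0.16128 + 0.97434 = 1.1356 kg m^2.

1.14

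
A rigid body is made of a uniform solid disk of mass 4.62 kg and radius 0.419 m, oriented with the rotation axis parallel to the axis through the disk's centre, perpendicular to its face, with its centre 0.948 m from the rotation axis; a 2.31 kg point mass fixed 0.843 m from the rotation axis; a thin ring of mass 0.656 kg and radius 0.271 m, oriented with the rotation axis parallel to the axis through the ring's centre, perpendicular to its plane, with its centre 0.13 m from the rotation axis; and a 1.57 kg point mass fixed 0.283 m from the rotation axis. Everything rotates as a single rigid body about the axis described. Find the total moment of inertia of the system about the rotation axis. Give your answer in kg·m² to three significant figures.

Solid disk: I_cm = (1/2)MR² = (1/2)(4.62)(0.419)² = 0.40555 kg·m²; centre at d = 0.948 m, so I = I_cm + Md² gives I = 0.40555 + (4.62)(0.948)² = 4.5576 kg·m².
Point mass: I_cm = 0; centre at d = 0.843 m, so I = I_cm + Md² gives I = 0 + (2.31)(0.843)² = 1.6416 kg·m².
Thin ring: I_cm = MR² = (0.656)(0.271)² = 0.048177 kg·m²; centre at d = 0.13 m, so I = I_cm + Md² gives I = 0.048177 + (0.656)(0.13)² = 0.059264 kg·m².
Point mass: I_cm = 0; centre at d = 0.283 m, so I = I_cm + Md² gives I = 0 + (1.57)(0.283)² = 0.12574 kg·m².
Total I = 4.5576 + 1.6416 + 0.059264 + 0.12574 = 6.3842 kg·m².

6.38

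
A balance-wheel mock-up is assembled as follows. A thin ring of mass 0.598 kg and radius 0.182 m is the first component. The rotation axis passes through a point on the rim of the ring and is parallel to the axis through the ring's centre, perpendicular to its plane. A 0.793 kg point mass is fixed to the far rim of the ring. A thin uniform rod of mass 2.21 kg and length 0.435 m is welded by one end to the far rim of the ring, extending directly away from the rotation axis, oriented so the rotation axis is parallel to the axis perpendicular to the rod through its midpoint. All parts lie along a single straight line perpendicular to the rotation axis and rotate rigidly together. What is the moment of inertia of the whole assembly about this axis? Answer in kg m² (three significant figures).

Thin ring: I_cm = MR² = (0.598)(0.182)² = 0.019808 kg m²; centre at d = 0.182 m, so I = I_cm + Md² gives I = 0.019808 + (0.598)(0.182)² = 0.039616 kg m².
Point mass: I_cm = 0; centre at d = 0.182 + 0.182 = 0.364 m, so I = I_cm + Md² gives I = 0 + (0.793)(0.364)² = 0.10507 kg m².
Thin rod: I_cm = (1/12)ML² = (1/12)(2.21)(0.435)² = 0.034849 kg m²; centre at d = 0.182 + 0.182 + 0.2175 = 0.5815 m, so I = I_cm + Md² gives I = 0.034849 + (2.21)(0.5815)² = 0.78214 kg m².
Total I = 0.039616 + 0.10507 + 0.78214 = 0.92683 kg m².

0.927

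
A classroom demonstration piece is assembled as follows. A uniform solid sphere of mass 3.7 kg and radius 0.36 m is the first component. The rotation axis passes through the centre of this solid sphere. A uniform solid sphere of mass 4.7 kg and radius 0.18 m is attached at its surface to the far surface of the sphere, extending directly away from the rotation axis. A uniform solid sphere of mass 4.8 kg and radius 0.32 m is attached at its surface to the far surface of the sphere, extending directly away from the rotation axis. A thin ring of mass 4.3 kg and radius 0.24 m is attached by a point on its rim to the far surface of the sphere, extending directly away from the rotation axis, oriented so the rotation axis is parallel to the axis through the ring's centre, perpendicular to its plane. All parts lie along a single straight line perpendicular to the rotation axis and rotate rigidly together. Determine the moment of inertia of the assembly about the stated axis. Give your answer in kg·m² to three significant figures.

Solid sphere: I_cm = (2/5)MR² = (2/5)(3.7)(0.36)² = 0.19181 kg·m²; axis through the centre, so I = 0.19181 kg·m².
Solid sphere: I_cm = (2/5)MR² = (2/5)(4.7)(0.18)² = 0.060912 kg·m²; centre at d = 0.36 + 0.18 = 0.54 m, so the parallel axis theorem gives I = 0.060912 + (4.7)(0.54)² = 1.4314 kg·m².
Solid sphere: I_cm = (2/5)MR² = (2/5)(4.8)(0.32)² = 0.19661 kg·m²; centre at d = 0.36 + 0.18 + 0.18 + 0.32 = 1.04 m, so the parallel axis theorem gives I = 0.19661 + (4.8)(1.04)² = 5.3883 kg·m².
Thin ring: I_cm = MR² = (4.3)(0.24)² = 0.24768 kg·m²; centre at d = 0.36 + 0.18 + 0.18 + 0.32 + 0.32 + 0.24 = 1.6 m, so the parallel axis theorem gives I = 0.24768 + (4.3)(1.6)² = 11.256 kg·m².
Total I = 0.19181 + 1.4314 + 5.3883 + 11.256 = 18.267 kg·m².

18.3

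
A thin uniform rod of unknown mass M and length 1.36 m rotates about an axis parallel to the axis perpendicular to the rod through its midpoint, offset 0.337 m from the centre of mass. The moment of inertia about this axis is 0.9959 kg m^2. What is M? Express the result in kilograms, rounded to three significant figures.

I = I_cm + Md² = (1/12)ML² + Md² = M·[0.0833333·(1.36)² + (0.337)²] = M·0.2677.
So M = 0.9959 / 0.2677 = 3.7202 kg.

3.72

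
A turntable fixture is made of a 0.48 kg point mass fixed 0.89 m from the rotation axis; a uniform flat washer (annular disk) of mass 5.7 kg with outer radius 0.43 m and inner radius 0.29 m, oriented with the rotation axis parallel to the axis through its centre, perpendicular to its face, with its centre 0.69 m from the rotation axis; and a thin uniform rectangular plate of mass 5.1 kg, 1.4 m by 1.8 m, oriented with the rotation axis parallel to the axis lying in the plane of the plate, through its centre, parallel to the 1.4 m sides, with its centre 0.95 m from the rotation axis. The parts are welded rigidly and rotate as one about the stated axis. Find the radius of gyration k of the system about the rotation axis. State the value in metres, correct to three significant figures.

0.934

Point mass: I_cm = 0; centre at d = 0.89 m, so the parallel axis theorem gives I = 0 + (0.48)(0.89)² = 0.38021 kg m^2.
Annular disk: I_cm = (1/2)M(R²+r²) = (1/2)(5.7)[(0.43)² + (0.29)²] = 0.76665 kg m^2; centre at d = 0.69 m, so the parallel axis theorem gives I = 0.76665 + (5.7)(0.69)² = 3.4804 kg m^2.
Rectangular plate: I_cm = (1/12)Mb² = (1/12)(5.1)(1.8)² = 1.377 kg m^2; centre at d = 0.95 m, so the parallel axis theorem gives I = 1.377 + (5.1)(0.95)² = 5.9797 kg m^2.
Total I = 9.8404 kg m^2; total mass M = 11.28 kg.
k = √(I/M) = √(9.8404/11.28) = 0.93401 m.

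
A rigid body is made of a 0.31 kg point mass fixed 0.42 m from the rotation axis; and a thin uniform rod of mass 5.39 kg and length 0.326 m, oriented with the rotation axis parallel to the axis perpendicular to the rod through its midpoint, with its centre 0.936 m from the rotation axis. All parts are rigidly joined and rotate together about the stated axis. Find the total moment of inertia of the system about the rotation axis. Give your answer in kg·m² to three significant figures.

4.82

Point mass: I_cm = 0; centre at d = 0.42 m, so the parallel axis theorem gives I = 0 + (0.31)(0.42)² = 0.054684 kg·m².
Thin rod: I_cm = (1/12)ML² = (1/12)(5.39)(0.326)² = 0.047736 kg·m²; centre at d = 0.936 m, so the parallel axis theorem gives I = 0.047736 + (5.39)(0.936)² = 4.7699 kg·m².
Total I = 0.054684 + 4.7699 = 4.8246 kg·m².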